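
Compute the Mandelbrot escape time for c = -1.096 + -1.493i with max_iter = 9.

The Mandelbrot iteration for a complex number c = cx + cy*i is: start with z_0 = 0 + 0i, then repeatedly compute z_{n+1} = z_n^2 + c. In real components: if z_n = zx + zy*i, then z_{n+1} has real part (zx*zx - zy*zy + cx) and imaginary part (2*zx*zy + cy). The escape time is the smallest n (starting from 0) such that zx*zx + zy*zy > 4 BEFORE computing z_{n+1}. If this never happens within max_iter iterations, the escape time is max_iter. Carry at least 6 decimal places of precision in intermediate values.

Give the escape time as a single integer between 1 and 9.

Answer: 2

Derivation:
z_0 = 0 + 0i, c = -1.0960 + -1.4930i
Iter 1: z = -1.0960 + -1.4930i, |z|^2 = 3.4303
Iter 2: z = -2.1238 + 1.7797i, |z|^2 = 7.6778
Escaped at iteration 2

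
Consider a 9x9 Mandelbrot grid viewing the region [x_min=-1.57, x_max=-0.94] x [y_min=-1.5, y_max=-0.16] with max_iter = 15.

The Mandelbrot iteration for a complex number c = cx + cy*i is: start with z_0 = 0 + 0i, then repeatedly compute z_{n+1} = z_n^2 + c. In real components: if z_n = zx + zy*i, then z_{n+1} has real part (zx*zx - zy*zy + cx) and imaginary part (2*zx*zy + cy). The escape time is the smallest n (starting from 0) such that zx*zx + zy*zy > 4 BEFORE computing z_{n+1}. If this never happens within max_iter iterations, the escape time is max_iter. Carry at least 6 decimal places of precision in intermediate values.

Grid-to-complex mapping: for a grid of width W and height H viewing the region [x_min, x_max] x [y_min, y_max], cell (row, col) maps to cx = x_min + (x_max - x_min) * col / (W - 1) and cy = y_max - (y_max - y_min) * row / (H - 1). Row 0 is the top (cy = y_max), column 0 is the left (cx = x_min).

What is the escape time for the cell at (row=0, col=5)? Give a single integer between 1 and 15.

Answer: 15

Derivation:
z_0 = 0 + 0i, c = -1.1763 + -0.1600i
Iter 1: z = -1.1763 + -0.1600i, |z|^2 = 1.4092
Iter 2: z = 0.1817 + 0.2164i, |z|^2 = 0.0798
Iter 3: z = -1.1901 + -0.0814i, |z|^2 = 1.4229
Iter 4: z = 0.2334 + 0.0336i, |z|^2 = 0.0556
Iter 5: z = -1.1229 + -0.1443i, |z|^2 = 1.2818
Iter 6: z = 0.0639 + 0.1641i, |z|^2 = 0.0310
Iter 7: z = -1.1991 + -0.1390i, |z|^2 = 1.4572
Iter 8: z = 0.2422 + 0.1734i, |z|^2 = 0.0888
Iter 9: z = -1.1477 + -0.0760i, |z|^2 = 1.3229
Iter 10: z = 0.1351 + 0.0144i, |z|^2 = 0.0185
Iter 11: z = -1.1582 + -0.1561i, |z|^2 = 1.3658
Iter 12: z = 0.1408 + 0.2016i, |z|^2 = 0.0605
Iter 13: z = -1.1971 + -0.1032i, |z|^2 = 1.4436
Iter 14: z = 0.2461 + 0.0871i, |z|^2 = 0.0681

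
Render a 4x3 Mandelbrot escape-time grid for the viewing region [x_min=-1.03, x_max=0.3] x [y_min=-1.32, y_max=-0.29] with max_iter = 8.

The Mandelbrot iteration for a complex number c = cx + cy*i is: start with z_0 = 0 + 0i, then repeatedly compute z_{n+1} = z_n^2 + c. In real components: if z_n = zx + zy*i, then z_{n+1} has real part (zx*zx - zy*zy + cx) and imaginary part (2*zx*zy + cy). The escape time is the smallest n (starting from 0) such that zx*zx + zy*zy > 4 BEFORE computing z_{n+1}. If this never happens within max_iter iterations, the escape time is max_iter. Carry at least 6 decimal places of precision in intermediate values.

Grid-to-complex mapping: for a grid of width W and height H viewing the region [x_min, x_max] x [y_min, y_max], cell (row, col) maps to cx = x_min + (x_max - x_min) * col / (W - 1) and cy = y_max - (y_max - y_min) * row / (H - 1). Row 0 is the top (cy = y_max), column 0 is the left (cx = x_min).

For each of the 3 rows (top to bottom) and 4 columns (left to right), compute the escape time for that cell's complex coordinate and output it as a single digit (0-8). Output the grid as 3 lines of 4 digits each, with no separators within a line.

(row=0, col=0): c = -1.0300 + -0.2900i → escape time 8
(row=0, col=1): c = -0.5867 + -0.2900i → escape time 8
(row=0, col=2): c = -0.1433 + -0.2900i → escape time 8
(row=0, col=3): c = 0.3000 + -0.2900i → escape time 8
(row=1, col=0): c = -1.0300 + -0.8050i → escape time 3
(row=1, col=1): c = -0.5867 + -0.8050i → escape time 4
(row=1, col=2): c = -0.1433 + -0.8050i → escape time 8
(row=1, col=3): c = 0.3000 + -0.8050i → escape time 4
(row=2, col=0): c = -1.0300 + -1.3200i → escape time 2
(row=2, col=1): c = -0.5867 + -1.3200i → escape time 3
(row=2, col=2): c = -0.1433 + -1.3200i → escape time 2
(row=2, col=3): c = 0.3000 + -1.3200i → escape time 2

Answer: 8888
3484
2322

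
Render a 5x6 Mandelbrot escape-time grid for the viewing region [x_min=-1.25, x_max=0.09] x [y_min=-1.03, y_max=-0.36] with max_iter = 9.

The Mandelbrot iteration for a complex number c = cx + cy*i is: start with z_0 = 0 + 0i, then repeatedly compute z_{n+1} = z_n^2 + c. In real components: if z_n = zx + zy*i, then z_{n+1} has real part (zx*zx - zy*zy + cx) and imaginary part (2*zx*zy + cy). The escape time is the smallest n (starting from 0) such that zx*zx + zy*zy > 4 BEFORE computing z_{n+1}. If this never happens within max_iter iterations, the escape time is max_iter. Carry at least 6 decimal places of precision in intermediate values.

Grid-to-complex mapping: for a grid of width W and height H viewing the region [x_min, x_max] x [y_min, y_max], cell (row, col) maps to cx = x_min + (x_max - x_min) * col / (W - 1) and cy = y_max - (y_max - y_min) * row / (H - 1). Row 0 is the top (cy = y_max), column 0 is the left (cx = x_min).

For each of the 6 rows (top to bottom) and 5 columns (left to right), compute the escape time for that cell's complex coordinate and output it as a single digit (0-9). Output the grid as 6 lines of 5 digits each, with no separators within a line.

(row=0, col=0): c = -1.2500 + -0.3600i → escape time 9
(row=0, col=1): c = -0.9150 + -0.3600i → escape time 7
(row=0, col=2): c = -0.5800 + -0.3600i → escape time 9
(row=0, col=3): c = -0.2450 + -0.3600i → escape time 9
(row=0, col=4): c = 0.0900 + -0.3600i → escape time 9
(row=1, col=0): c = -1.2500 + -0.4940i → escape time 4
(row=1, col=1): c = -0.9150 + -0.4940i → escape time 5
(row=1, col=2): c = -0.5800 + -0.4940i → escape time 9
(row=1, col=3): c = -0.2450 + -0.4940i → escape time 9
(row=1, col=4): c = 0.0900 + -0.4940i → escape time 9
(row=2, col=0): c = -1.2500 + -0.6280i → escape time 3
(row=2, col=1): c = -0.9150 + -0.6280i → escape time 5
(row=2, col=2): c = -0.5800 + -0.6280i → escape time 9
(row=2, col=3): c = -0.2450 + -0.6280i → escape time 9
(row=2, col=4): c = 0.0900 + -0.6280i → escape time 9
(row=3, col=0): c = -1.2500 + -0.7620i → escape time 3
(row=3, col=1): c = -0.9150 + -0.7620i → escape time 4
(row=3, col=2): c = -0.5800 + -0.7620i → escape time 5
(row=3, col=3): c = -0.2450 + -0.7620i → escape time 9
(row=3, col=4): c = 0.0900 + -0.7620i → escape time 7
(row=4, col=0): c = -1.2500 + -0.8960i → escape time 3
(row=4, col=1): c = -0.9150 + -0.8960i → escape time 3
(row=4, col=2): c = -0.5800 + -0.8960i → escape time 4
(row=4, col=3): c = -0.2450 + -0.8960i → escape time 8
(row=4, col=4): c = 0.0900 + -0.8960i → escape time 5
(row=5, col=0): c = -1.2500 + -1.0300i → escape time 3
(row=5, col=1): c = -0.9150 + -1.0300i → escape time 3
(row=5, col=2): c = -0.5800 + -1.0300i → escape time 4
(row=5, col=3): c = -0.2450 + -1.0300i → escape time 6
(row=5, col=4): c = 0.0900 + -1.0300i → escape time 4

Answer: 97999
45999
35999
34597
33485
33464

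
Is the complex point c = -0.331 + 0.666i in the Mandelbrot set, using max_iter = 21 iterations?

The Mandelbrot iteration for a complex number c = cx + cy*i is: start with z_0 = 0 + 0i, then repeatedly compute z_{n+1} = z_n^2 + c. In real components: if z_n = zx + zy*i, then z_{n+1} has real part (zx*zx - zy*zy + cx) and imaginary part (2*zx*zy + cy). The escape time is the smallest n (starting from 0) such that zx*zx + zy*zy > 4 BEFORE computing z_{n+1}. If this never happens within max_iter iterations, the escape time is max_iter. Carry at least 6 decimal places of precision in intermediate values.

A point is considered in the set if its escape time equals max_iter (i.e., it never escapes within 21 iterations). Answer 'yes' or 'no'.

z_0 = 0 + 0i, c = -0.3310 + 0.6660i
Iter 1: z = -0.3310 + 0.6660i, |z|^2 = 0.5531
Iter 2: z = -0.6650 + 0.2251i, |z|^2 = 0.4929
Iter 3: z = 0.0605 + 0.3666i, |z|^2 = 0.1381
Iter 4: z = -0.4617 + 0.7104i, |z|^2 = 0.7179
Iter 5: z = -0.6225 + 0.0100i, |z|^2 = 0.3876
Iter 6: z = 0.0564 + 0.6536i, |z|^2 = 0.4303
Iter 7: z = -0.7550 + 0.7397i, |z|^2 = 1.1171
Iter 8: z = -0.3081 + -0.4509i, |z|^2 = 0.2982
Iter 9: z = -0.4394 + 0.9438i, |z|^2 = 1.0839
Iter 10: z = -1.0287 + -0.1634i, |z|^2 = 1.0850
Iter 11: z = 0.7006 + 1.0022i, |z|^2 = 1.4952
Iter 12: z = -0.8446 + 2.0703i, |z|^2 = 4.9993
Escaped at iteration 12

Answer: no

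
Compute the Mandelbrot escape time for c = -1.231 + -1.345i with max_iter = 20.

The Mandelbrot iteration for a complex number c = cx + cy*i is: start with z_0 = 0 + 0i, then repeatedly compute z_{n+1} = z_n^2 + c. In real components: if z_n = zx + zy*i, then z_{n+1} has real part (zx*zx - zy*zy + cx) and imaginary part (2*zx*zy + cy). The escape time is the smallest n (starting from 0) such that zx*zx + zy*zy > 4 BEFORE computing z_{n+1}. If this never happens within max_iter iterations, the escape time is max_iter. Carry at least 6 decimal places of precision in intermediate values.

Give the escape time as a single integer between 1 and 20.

Answer: 2

Derivation:
z_0 = 0 + 0i, c = -1.2310 + -1.3450i
Iter 1: z = -1.2310 + -1.3450i, |z|^2 = 3.3244
Iter 2: z = -1.5247 + 1.9664i, |z|^2 = 6.1913
Escaped at iteration 2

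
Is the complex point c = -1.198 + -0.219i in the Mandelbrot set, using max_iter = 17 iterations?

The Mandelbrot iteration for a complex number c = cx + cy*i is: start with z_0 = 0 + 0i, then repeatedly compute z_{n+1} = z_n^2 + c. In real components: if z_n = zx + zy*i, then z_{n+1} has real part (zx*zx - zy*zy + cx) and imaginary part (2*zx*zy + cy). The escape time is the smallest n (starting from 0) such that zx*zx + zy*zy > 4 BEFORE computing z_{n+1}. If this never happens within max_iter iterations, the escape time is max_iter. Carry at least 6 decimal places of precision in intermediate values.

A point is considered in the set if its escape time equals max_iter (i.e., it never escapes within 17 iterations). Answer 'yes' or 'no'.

Answer: no

Derivation:
z_0 = 0 + 0i, c = -1.1980 + -0.2190i
Iter 1: z = -1.1980 + -0.2190i, |z|^2 = 1.4832
Iter 2: z = 0.1892 + 0.3057i, |z|^2 = 0.1293
Iter 3: z = -1.2557 + -0.1033i, |z|^2 = 1.5873
Iter 4: z = 0.3680 + 0.0404i, |z|^2 = 0.1371
Iter 5: z = -1.0642 + -0.1893i, |z|^2 = 1.1684
Iter 6: z = -0.1013 + 0.1839i, |z|^2 = 0.0441
Iter 7: z = -1.2215 + -0.2562i, |z|^2 = 1.5578
Iter 8: z = 0.2285 + 0.4070i, |z|^2 = 0.2179
Iter 9: z = -1.3115 + -0.0330i, |z|^2 = 1.7210
Iter 10: z = 0.5208 + -0.1325i, |z|^2 = 0.2888
Iter 11: z = -0.9443 + -0.3570i, |z|^2 = 1.0191
Iter 12: z = -0.4338 + 0.4552i, |z|^2 = 0.3954
Iter 13: z = -1.2171 + -0.6139i, |z|^2 = 1.8582
Iter 14: z = -0.0936 + 1.2754i, |z|^2 = 1.6355
Iter 15: z = -2.8160 + -0.4578i, |z|^2 = 8.1395
Escaped at iteration 15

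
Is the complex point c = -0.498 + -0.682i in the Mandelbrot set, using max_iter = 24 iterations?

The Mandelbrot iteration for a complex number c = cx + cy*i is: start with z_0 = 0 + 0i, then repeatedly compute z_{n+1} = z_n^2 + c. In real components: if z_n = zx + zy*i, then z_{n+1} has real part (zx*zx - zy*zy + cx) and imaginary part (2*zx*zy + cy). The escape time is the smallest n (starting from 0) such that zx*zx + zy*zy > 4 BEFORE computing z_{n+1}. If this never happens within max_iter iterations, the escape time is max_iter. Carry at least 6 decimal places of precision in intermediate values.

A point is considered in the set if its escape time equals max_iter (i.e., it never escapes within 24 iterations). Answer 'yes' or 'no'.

z_0 = 0 + 0i, c = -0.4980 + -0.6820i
Iter 1: z = -0.4980 + -0.6820i, |z|^2 = 0.7131
Iter 2: z = -0.7151 + -0.0027i, |z|^2 = 0.5114
Iter 3: z = 0.0134 + -0.6781i, |z|^2 = 0.4600
Iter 4: z = -0.9576 + -0.7002i, |z|^2 = 1.4073
Iter 5: z = -0.0712 + 0.6590i, |z|^2 = 0.4393
Iter 6: z = -0.9272 + -0.7758i, |z|^2 = 1.4616
Iter 7: z = -0.2401 + 0.7566i, |z|^2 = 0.6301
Iter 8: z = -1.0128 + -1.0453i, |z|^2 = 2.1185
Iter 9: z = -0.5649 + 1.4355i, |z|^2 = 2.3797
Iter 10: z = -2.2395 + -2.3038i, |z|^2 = 10.3230
Escaped at iteration 10

Answer: no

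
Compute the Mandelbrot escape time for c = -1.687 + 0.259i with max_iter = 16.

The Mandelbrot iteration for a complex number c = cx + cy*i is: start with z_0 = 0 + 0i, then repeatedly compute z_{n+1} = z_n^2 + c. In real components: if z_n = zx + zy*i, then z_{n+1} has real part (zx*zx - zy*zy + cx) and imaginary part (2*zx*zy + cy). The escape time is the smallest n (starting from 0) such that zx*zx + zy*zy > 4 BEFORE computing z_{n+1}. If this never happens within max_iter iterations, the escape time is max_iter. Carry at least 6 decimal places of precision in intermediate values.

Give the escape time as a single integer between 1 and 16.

Answer: 4

Derivation:
z_0 = 0 + 0i, c = -1.6870 + 0.2590i
Iter 1: z = -1.6870 + 0.2590i, |z|^2 = 2.9131
Iter 2: z = 1.0919 + -0.6149i, |z|^2 = 1.5703
Iter 3: z = -0.8728 + -1.0837i, |z|^2 = 1.9363
Iter 4: z = -2.0996 + 2.1508i, |z|^2 = 9.0345
Escaped at iteration 4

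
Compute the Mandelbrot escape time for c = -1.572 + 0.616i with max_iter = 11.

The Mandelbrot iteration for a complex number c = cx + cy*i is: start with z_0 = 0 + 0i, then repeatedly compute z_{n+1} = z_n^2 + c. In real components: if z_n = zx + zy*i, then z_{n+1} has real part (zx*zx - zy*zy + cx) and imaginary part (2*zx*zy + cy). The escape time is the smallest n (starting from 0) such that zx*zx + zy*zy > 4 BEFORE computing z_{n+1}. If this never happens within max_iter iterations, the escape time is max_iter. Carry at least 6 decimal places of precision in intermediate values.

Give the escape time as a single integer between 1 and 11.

z_0 = 0 + 0i, c = -1.5720 + 0.6160i
Iter 1: z = -1.5720 + 0.6160i, |z|^2 = 2.8506
Iter 2: z = 0.5197 + -1.3207i, |z|^2 = 2.0144
Iter 3: z = -3.0461 + -0.7568i, |z|^2 = 9.8517
Escaped at iteration 3

Answer: 3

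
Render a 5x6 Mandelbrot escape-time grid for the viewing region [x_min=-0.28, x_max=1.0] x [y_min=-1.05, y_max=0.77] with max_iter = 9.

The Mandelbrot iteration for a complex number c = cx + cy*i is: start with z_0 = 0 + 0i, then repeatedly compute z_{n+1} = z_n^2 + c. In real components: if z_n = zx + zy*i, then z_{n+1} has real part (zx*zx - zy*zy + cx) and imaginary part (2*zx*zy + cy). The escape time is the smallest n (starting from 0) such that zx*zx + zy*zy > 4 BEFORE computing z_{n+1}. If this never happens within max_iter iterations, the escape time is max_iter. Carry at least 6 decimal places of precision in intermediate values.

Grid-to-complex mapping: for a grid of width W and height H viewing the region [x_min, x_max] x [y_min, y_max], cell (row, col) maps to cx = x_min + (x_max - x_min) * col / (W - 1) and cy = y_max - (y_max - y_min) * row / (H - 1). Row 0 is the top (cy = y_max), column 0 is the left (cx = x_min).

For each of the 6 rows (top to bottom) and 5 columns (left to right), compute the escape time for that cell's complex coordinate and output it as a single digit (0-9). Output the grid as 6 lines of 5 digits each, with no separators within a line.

(row=0, col=0): c = -0.2800 + 0.7700i → escape time 9
(row=0, col=1): c = 0.0400 + 0.7700i → escape time 9
(row=0, col=2): c = 0.3600 + 0.7700i → escape time 4
(row=0, col=3): c = 0.6800 + 0.7700i → escape time 3
(row=0, col=4): c = 1.0000 + 0.7700i → escape time 2
(row=1, col=0): c = -0.2800 + 0.4060i → escape time 9
(row=1, col=1): c = 0.0400 + 0.4060i → escape time 9
(row=1, col=2): c = 0.3600 + 0.4060i → escape time 9
(row=1, col=3): c = 0.6800 + 0.4060i → escape time 3
(row=1, col=4): c = 1.0000 + 0.4060i → escape time 2
(row=2, col=0): c = -0.2800 + 0.0420i → escape time 9
(row=2, col=1): c = 0.0400 + 0.0420i → escape time 9
(row=2, col=2): c = 0.3600 + 0.0420i → escape time 8
(row=2, col=3): c = 0.6800 + 0.0420i → escape time 4
(row=2, col=4): c = 1.0000 + 0.0420i → escape time 2
(row=3, col=0): c = -0.2800 + -0.3220i → escape time 9
(row=3, col=1): c = 0.0400 + -0.3220i → escape time 9
(row=3, col=2): c = 0.3600 + -0.3220i → escape time 9
(row=3, col=3): c = 0.6800 + -0.3220i → escape time 3
(row=3, col=4): c = 1.0000 + -0.3220i → escape time 2
(row=4, col=0): c = -0.2800 + -0.6860i → escape time 9
(row=4, col=1): c = 0.0400 + -0.6860i → escape time 9
(row=4, col=2): c = 0.3600 + -0.6860i → escape time 9
(row=4, col=3): c = 0.6800 + -0.6860i → escape time 3
(row=4, col=4): c = 1.0000 + -0.6860i → escape time 2
(row=5, col=0): c = -0.2800 + -1.0500i → escape time 5
(row=5, col=1): c = 0.0400 + -1.0500i → escape time 4
(row=5, col=2): c = 0.3600 + -1.0500i → escape time 3
(row=5, col=3): c = 0.6800 + -1.0500i → escape time 2
(row=5, col=4): c = 1.0000 + -1.0500i → escape time 2

Answer: 99432
99932
99842
99932
99932
54322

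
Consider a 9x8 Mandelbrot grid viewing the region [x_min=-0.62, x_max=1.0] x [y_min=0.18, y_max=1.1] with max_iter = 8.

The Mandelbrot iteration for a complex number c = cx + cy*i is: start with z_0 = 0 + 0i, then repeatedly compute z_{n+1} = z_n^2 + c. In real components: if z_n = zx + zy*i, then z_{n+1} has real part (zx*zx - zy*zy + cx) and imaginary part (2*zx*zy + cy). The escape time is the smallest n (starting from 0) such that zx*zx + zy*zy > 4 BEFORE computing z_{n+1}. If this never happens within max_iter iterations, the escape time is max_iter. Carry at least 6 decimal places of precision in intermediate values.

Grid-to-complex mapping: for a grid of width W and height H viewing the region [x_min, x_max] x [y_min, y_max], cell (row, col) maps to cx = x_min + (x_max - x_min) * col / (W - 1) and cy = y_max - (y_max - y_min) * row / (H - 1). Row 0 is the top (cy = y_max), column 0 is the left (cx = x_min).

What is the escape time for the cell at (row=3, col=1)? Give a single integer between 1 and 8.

Answer: 8

Derivation:
z_0 = 0 + 0i, c = -0.4175 + 0.7057i
Iter 1: z = -0.4175 + 0.7057i, |z|^2 = 0.6723
Iter 2: z = -0.7412 + 0.1164i, |z|^2 = 0.5630
Iter 3: z = 0.1184 + 0.5331i, |z|^2 = 0.2982
Iter 4: z = -0.6877 + 0.8319i, |z|^2 = 1.1650
Iter 5: z = -0.6367 + -0.4385i, |z|^2 = 0.5976
Iter 6: z = -0.2044 + 1.2640i, |z|^2 = 1.6395
Iter 7: z = -1.9734 + 0.1890i, |z|^2 = 3.9302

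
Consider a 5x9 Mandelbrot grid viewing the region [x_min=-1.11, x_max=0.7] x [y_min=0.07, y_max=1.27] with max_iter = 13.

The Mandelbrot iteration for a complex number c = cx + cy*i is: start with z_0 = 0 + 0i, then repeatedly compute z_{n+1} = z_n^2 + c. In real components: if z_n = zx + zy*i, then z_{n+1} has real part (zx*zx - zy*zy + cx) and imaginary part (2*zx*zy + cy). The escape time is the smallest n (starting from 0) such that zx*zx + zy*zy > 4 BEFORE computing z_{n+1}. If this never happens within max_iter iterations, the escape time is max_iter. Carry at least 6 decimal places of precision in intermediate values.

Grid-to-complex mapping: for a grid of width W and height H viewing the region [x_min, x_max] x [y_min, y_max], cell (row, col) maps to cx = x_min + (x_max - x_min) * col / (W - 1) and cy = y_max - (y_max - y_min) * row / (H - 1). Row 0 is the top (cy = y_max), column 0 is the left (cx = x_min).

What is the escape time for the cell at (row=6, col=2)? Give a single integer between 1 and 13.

z_0 = 0 + 0i, c = -0.2050 + 0.3700i
Iter 1: z = -0.2050 + 0.3700i, |z|^2 = 0.1789
Iter 2: z = -0.2999 + 0.2183i, |z|^2 = 0.1376
Iter 3: z = -0.1627 + 0.2391i, |z|^2 = 0.0836
Iter 4: z = -0.2357 + 0.2922i, |z|^2 = 0.1409
Iter 5: z = -0.2348 + 0.2323i, |z|^2 = 0.1091
Iter 6: z = -0.2038 + 0.2609i, |z|^2 = 0.1096
Iter 7: z = -0.2315 + 0.2637i, |z|^2 = 0.1231
Iter 8: z = -0.2209 + 0.2479i, |z|^2 = 0.1103
Iter 9: z = -0.2177 + 0.2605i, |z|^2 = 0.1152
Iter 10: z = -0.2255 + 0.2566i, |z|^2 = 0.1167
Iter 11: z = -0.2200 + 0.2543i, |z|^2 = 0.1131
Iter 12: z = -0.2213 + 0.2581i, |z|^2 = 0.1156

Answer: 13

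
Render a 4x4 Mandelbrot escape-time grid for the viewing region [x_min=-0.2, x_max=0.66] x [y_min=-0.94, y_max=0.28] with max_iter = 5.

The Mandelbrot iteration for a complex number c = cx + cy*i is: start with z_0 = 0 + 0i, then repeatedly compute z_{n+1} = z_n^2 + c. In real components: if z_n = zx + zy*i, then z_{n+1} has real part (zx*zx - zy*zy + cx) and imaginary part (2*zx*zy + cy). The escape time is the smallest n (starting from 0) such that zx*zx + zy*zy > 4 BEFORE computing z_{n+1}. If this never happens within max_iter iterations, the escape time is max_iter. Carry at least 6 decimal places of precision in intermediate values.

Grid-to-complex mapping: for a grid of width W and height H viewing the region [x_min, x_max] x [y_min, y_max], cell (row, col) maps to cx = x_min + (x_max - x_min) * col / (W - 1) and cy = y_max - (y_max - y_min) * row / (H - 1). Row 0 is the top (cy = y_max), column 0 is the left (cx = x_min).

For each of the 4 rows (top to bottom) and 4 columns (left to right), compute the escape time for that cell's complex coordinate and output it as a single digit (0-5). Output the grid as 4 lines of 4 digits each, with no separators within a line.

Answer: 5553
5554
5553
5532

Derivation:
(row=0, col=0): c = -0.2000 + 0.2800i → escape time 5
(row=0, col=1): c = 0.0867 + 0.2800i → escape time 5
(row=0, col=2): c = 0.3733 + 0.2800i → escape time 5
(row=0, col=3): c = 0.6600 + 0.2800i → escape time 3
(row=1, col=0): c = -0.2000 + -0.1267i → escape time 5
(row=1, col=1): c = 0.0867 + -0.1267i → escape time 5
(row=1, col=2): c = 0.3733 + -0.1267i → escape time 5
(row=1, col=3): c = 0.6600 + -0.1267i → escape time 4
(row=2, col=0): c = -0.2000 + -0.5333i → escape time 5
(row=2, col=1): c = 0.0867 + -0.5333i → escape time 5
(row=2, col=2): c = 0.3733 + -0.5333i → escape time 5
(row=2, col=3): c = 0.6600 + -0.5333i → escape time 3
(row=3, col=0): c = -0.2000 + -0.9400i → escape time 5
(row=3, col=1): c = 0.0867 + -0.9400i → escape time 5
(row=3, col=2): c = 0.3733 + -0.9400i → escape time 3
(row=3, col=3): c = 0.6600 + -0.9400i → escape time 2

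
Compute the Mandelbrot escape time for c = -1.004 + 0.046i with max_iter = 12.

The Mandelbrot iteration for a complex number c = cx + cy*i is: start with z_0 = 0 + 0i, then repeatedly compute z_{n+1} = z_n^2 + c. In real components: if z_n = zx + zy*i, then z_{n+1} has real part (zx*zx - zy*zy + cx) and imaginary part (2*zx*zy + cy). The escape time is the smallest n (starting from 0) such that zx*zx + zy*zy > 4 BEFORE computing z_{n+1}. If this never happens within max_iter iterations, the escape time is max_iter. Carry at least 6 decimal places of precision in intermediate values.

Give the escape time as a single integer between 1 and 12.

z_0 = 0 + 0i, c = -1.0040 + 0.0460i
Iter 1: z = -1.0040 + 0.0460i, |z|^2 = 1.0101
Iter 2: z = 0.0019 + -0.0464i, |z|^2 = 0.0022
Iter 3: z = -1.0061 + 0.0458i, |z|^2 = 1.0144
Iter 4: z = 0.0062 + -0.0462i, |z|^2 = 0.0022
Iter 5: z = -1.0061 + 0.0454i, |z|^2 = 1.0143
Iter 6: z = 0.0062 + -0.0454i, |z|^2 = 0.0021
Iter 7: z = -1.0060 + 0.0454i, |z|^2 = 1.0141
Iter 8: z = 0.0060 + -0.0454i, |z|^2 = 0.0021
Iter 9: z = -1.0060 + 0.0455i, |z|^2 = 1.0142
Iter 10: z = 0.0060 + -0.0455i, |z|^2 = 0.0021
Iter 11: z = -1.0060 + 0.0455i, |z|^2 = 1.0142

Answer: 12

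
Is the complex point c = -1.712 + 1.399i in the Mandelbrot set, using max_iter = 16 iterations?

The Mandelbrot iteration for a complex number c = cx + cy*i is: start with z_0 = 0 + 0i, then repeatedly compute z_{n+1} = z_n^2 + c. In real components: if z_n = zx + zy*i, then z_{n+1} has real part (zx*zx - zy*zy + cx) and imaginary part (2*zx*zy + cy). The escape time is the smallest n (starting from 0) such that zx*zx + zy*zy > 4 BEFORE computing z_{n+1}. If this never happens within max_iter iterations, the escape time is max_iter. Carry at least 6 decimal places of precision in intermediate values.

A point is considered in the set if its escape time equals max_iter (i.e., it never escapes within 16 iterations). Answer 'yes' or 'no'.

Answer: no

Derivation:
z_0 = 0 + 0i, c = -1.7120 + 1.3990i
Iter 1: z = -1.7120 + 1.3990i, |z|^2 = 4.8881
Escaped at iteration 1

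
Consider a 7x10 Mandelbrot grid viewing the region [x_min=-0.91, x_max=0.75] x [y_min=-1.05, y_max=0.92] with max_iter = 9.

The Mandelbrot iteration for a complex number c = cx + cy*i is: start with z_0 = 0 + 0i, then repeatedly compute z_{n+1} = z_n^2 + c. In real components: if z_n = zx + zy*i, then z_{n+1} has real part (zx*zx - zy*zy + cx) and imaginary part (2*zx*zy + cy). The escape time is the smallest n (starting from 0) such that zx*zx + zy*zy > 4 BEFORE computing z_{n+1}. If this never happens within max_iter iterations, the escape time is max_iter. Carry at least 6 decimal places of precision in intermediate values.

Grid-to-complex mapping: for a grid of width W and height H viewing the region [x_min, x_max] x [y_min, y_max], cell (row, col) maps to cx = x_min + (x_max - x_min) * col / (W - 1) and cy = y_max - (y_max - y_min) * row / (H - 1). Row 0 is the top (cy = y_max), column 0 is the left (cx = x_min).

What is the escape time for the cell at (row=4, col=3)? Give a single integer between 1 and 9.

z_0 = 0 + 0i, c = -0.0800 + 0.0444i
Iter 1: z = -0.0800 + 0.0444i, |z|^2 = 0.0084
Iter 2: z = -0.0756 + 0.0373i, |z|^2 = 0.0071
Iter 3: z = -0.0757 + 0.0388i, |z|^2 = 0.0072
Iter 4: z = -0.0758 + 0.0386i, |z|^2 = 0.0072
Iter 5: z = -0.0757 + 0.0386i, |z|^2 = 0.0072
Iter 6: z = -0.0758 + 0.0386i, |z|^2 = 0.0072
Iter 7: z = -0.0758 + 0.0386i, |z|^2 = 0.0072
Iter 8: z = -0.0758 + 0.0386i, |z|^2 = 0.0072

Answer: 9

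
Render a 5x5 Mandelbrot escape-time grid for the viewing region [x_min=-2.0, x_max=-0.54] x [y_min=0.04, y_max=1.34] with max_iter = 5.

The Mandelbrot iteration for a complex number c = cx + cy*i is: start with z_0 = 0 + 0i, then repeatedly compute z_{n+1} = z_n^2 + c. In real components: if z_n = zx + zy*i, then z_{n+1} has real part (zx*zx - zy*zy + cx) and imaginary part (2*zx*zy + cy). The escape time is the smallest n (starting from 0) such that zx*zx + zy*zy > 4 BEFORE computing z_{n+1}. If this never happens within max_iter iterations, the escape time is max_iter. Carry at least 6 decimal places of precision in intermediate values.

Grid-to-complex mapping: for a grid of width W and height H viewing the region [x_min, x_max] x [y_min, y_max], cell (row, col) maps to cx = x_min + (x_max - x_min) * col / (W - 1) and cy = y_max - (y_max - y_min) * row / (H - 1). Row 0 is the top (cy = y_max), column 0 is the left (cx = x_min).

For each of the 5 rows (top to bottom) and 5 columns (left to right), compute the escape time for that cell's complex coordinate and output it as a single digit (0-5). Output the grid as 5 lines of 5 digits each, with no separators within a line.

Answer: 11222
12334
13345
14555
15555

Derivation:
(row=0, col=0): c = -2.0000 + 1.3400i → escape time 1
(row=0, col=1): c = -1.6350 + 1.3400i → escape time 1
(row=0, col=2): c = -1.2700 + 1.3400i → escape time 2
(row=0, col=3): c = -0.9050 + 1.3400i → escape time 2
(row=0, col=4): c = -0.5400 + 1.3400i → escape time 2
(row=1, col=0): c = -2.0000 + 1.0150i → escape time 1
(row=1, col=1): c = -1.6350 + 1.0150i → escape time 2
(row=1, col=2): c = -1.2700 + 1.0150i → escape time 3
(row=1, col=3): c = -0.9050 + 1.0150i → escape time 3
(row=1, col=4): c = -0.5400 + 1.0150i → escape time 4
(row=2, col=0): c = -2.0000 + 0.6900i → escape time 1
(row=2, col=1): c = -1.6350 + 0.6900i → escape time 3
(row=2, col=2): c = -1.2700 + 0.6900i → escape time 3
(row=2, col=3): c = -0.9050 + 0.6900i → escape time 4
(row=2, col=4): c = -0.5400 + 0.6900i → escape time 5
(row=3, col=0): c = -2.0000 + 0.3650i → escape time 1
(row=3, col=1): c = -1.6350 + 0.3650i → escape time 4
(row=3, col=2): c = -1.2700 + 0.3650i → escape time 5
(row=3, col=3): c = -0.9050 + 0.3650i → escape time 5
(row=3, col=4): c = -0.5400 + 0.3650i → escape time 5
(row=4, col=0): c = -2.0000 + 0.0400i → escape time 1
(row=4, col=1): c = -1.6350 + 0.0400i → escape time 5
(row=4, col=2): c = -1.2700 + 0.0400i → escape time 5
(row=4, col=3): c = -0.9050 + 0.0400i → escape time 5
(row=4, col=4): c = -0.5400 + 0.0400i → escape time 5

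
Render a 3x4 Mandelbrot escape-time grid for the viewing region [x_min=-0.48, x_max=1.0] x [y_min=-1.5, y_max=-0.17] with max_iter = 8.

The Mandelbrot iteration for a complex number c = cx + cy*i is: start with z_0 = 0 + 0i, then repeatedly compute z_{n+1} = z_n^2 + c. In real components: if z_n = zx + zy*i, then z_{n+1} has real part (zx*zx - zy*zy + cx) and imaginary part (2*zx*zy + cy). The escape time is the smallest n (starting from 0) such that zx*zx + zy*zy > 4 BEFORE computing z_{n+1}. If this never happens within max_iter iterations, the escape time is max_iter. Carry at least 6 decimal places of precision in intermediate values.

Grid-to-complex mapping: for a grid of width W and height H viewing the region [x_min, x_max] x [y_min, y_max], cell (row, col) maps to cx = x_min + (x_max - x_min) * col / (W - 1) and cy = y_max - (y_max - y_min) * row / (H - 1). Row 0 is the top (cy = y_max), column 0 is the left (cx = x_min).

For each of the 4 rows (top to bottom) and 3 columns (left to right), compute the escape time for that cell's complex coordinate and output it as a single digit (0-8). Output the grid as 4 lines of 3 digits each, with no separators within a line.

Answer: 882
882
432
222

Derivation:
(row=0, col=0): c = -0.4800 + -0.1700i → escape time 8
(row=0, col=1): c = 0.2600 + -0.1700i → escape time 8
(row=0, col=2): c = 1.0000 + -0.1700i → escape time 2
(row=1, col=0): c = -0.4800 + -0.6133i → escape time 8
(row=1, col=1): c = 0.2600 + -0.6133i → escape time 8
(row=1, col=2): c = 1.0000 + -0.6133i → escape time 2
(row=2, col=0): c = -0.4800 + -1.0567i → escape time 4
(row=2, col=1): c = 0.2600 + -1.0567i → escape time 3
(row=2, col=2): c = 1.0000 + -1.0567i → escape time 2
(row=3, col=0): c = -0.4800 + -1.5000i → escape time 2
(row=3, col=1): c = 0.2600 + -1.5000i → escape time 2
(row=3, col=2): c = 1.0000 + -1.5000i → escape time 2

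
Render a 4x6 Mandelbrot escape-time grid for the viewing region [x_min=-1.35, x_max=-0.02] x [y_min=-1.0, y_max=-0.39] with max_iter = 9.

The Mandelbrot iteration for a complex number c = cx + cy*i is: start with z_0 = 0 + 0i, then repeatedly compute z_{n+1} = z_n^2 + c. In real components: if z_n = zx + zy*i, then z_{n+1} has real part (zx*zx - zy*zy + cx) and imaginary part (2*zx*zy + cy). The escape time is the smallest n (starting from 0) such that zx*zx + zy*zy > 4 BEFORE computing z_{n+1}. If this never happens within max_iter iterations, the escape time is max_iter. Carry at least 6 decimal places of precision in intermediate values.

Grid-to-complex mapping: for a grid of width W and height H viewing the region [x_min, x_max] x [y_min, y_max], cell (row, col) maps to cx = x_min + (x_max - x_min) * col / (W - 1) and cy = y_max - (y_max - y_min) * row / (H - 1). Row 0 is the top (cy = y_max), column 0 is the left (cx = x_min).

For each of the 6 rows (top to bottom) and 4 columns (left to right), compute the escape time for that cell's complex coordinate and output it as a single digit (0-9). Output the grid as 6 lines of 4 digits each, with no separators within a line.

Answer: 5799
3599
3599
3469
3359
3349

Derivation:
(row=0, col=0): c = -1.3500 + -0.3900i → escape time 5
(row=0, col=1): c = -0.9067 + -0.3900i → escape time 7
(row=0, col=2): c = -0.4633 + -0.3900i → escape time 9
(row=0, col=3): c = -0.0200 + -0.3900i → escape time 9
(row=1, col=0): c = -1.3500 + -0.5120i → escape time 3
(row=1, col=1): c = -0.9067 + -0.5120i → escape time 5
(row=1, col=2): c = -0.4633 + -0.5120i → escape time 9
(row=1, col=3): c = -0.0200 + -0.5120i → escape time 9
(row=2, col=0): c = -1.3500 + -0.6340i → escape time 3
(row=2, col=1): c = -0.9067 + -0.6340i → escape time 5
(row=2, col=2): c = -0.4633 + -0.6340i → escape time 9
(row=2, col=3): c = -0.0200 + -0.6340i → escape time 9
(row=3, col=0): c = -1.3500 + -0.7560i → escape time 3
(row=3, col=1): c = -0.9067 + -0.7560i → escape time 4
(row=3, col=2): c = -0.4633 + -0.7560i → escape time 6
(row=3, col=3): c = -0.0200 + -0.7560i → escape time 9
(row=4, col=0): c = -1.3500 + -0.8780i → escape time 3
(row=4, col=1): c = -0.9067 + -0.8780i → escape time 3
(row=4, col=2): c = -0.4633 + -0.8780i → escape time 5
(row=4, col=3): c = -0.0200 + -0.8780i → escape time 9
(row=5, col=0): c = -1.3500 + -1.0000i → escape time 3
(row=5, col=1): c = -0.9067 + -1.0000i → escape time 3
(row=5, col=2): c = -0.4633 + -1.0000i → escape time 4
(row=5, col=3): c = -0.0200 + -1.0000i → escape time 9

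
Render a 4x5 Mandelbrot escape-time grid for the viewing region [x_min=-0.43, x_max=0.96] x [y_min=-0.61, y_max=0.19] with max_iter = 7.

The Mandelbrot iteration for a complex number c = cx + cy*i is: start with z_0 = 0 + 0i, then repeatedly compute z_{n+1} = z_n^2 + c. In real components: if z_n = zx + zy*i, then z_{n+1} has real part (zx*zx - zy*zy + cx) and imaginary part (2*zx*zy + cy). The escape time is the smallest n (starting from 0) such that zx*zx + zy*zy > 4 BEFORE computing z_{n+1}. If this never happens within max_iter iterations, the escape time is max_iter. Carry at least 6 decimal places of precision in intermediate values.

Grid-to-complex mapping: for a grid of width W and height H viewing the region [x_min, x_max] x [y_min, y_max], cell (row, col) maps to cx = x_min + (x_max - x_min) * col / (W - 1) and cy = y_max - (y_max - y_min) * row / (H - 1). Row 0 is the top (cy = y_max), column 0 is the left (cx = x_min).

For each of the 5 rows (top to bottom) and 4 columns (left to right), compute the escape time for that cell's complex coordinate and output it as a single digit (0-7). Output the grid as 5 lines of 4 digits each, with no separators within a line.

(row=0, col=0): c = -0.4300 + 0.1900i → escape time 7
(row=0, col=1): c = 0.0333 + 0.1900i → escape time 7
(row=0, col=2): c = 0.4967 + 0.1900i → escape time 5
(row=0, col=3): c = 0.9600 + 0.1900i → escape time 3
(row=1, col=0): c = -0.4300 + -0.0100i → escape time 7
(row=1, col=1): c = 0.0333 + -0.0100i → escape time 7
(row=1, col=2): c = 0.4967 + -0.0100i → escape time 5
(row=1, col=3): c = 0.9600 + -0.0100i → escape time 3
(row=2, col=0): c = -0.4300 + -0.2100i → escape time 7
(row=2, col=1): c = 0.0333 + -0.2100i → escape time 7
(row=2, col=2): c = 0.4967 + -0.2100i → escape time 5
(row=2, col=3): c = 0.9600 + -0.2100i → escape time 3
(row=3, col=0): c = -0.4300 + -0.4100i → escape time 7
(row=3, col=1): c = 0.0333 + -0.4100i → escape time 7
(row=3, col=2): c = 0.4967 + -0.4100i → escape time 5
(row=3, col=3): c = 0.9600 + -0.4100i → escape time 2
(row=4, col=0): c = -0.4300 + -0.6100i → escape time 7
(row=4, col=1): c = 0.0333 + -0.6100i → escape time 7
(row=4, col=2): c = 0.4967 + -0.6100i → escape time 4
(row=4, col=3): c = 0.9600 + -0.6100i → escape time 2

Answer: 7753
7753
7753
7752
7742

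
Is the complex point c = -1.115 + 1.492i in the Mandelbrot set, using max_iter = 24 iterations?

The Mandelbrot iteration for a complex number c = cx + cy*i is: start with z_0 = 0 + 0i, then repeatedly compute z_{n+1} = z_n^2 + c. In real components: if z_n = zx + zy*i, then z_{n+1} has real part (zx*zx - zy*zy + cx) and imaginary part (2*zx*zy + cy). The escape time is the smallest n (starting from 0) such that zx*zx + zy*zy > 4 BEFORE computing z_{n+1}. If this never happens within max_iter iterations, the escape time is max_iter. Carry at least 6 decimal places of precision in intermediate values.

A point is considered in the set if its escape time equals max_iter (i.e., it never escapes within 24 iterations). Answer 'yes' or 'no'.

z_0 = 0 + 0i, c = -1.1150 + 1.4920i
Iter 1: z = -1.1150 + 1.4920i, |z|^2 = 3.4693
Iter 2: z = -2.0978 + -1.8352i, |z|^2 = 7.7687
Escaped at iteration 2

Answer: no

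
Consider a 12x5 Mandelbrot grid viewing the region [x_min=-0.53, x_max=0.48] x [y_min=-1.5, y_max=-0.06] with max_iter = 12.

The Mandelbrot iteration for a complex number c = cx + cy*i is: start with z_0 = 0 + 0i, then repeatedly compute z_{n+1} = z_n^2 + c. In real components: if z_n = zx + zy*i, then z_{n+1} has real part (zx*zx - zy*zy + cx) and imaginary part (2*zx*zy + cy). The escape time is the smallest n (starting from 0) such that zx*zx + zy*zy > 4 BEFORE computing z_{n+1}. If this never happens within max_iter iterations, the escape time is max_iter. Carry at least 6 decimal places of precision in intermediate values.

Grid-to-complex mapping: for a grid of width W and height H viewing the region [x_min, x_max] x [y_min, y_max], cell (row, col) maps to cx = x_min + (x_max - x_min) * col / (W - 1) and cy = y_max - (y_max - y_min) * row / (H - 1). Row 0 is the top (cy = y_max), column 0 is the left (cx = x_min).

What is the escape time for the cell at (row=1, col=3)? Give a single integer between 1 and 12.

z_0 = 0 + 0i, c = -0.2545 + -0.4200i
Iter 1: z = -0.2545 + -0.4200i, |z|^2 = 0.2412
Iter 2: z = -0.3662 + -0.2062i, |z|^2 = 0.1766
Iter 3: z = -0.1630 + -0.2690i, |z|^2 = 0.0989
Iter 4: z = -0.3003 + -0.3323i, |z|^2 = 0.2006
Iter 5: z = -0.2748 + -0.2204i, |z|^2 = 0.1241
Iter 6: z = -0.2276 + -0.2989i, |z|^2 = 0.1411
Iter 7: z = -0.2921 + -0.2839i, |z|^2 = 0.1659
Iter 8: z = -0.2499 + -0.2541i, |z|^2 = 0.1270
Iter 9: z = -0.2567 + -0.2930i, |z|^2 = 0.1517
Iter 10: z = -0.2745 + -0.2696i, |z|^2 = 0.1480
Iter 11: z = -0.2519 + -0.2720i, |z|^2 = 0.1374

Answer: 12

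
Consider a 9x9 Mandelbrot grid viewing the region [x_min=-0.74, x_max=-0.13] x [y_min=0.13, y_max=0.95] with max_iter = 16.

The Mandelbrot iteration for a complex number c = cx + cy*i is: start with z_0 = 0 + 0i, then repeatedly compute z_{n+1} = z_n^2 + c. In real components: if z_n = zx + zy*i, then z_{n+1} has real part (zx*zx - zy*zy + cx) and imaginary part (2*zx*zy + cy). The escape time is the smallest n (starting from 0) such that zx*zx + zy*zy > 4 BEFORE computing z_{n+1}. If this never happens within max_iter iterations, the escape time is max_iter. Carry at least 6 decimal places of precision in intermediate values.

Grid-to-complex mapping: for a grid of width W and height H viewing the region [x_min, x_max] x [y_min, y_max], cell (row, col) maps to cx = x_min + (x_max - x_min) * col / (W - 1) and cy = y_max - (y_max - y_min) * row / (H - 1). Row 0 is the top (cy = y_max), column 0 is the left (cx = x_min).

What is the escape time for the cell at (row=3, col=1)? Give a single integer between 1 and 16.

Answer: 7

Derivation:
z_0 = 0 + 0i, c = -0.6637 + 0.6425i
Iter 1: z = -0.6637 + 0.6425i, |z|^2 = 0.8534
Iter 2: z = -0.6360 + -0.2104i, |z|^2 = 0.4488
Iter 3: z = -0.3035 + 0.9101i, |z|^2 = 0.9205
Iter 4: z = -1.4000 + 0.0900i, |z|^2 = 1.9681
Iter 5: z = 1.2881 + 0.3906i, |z|^2 = 1.8118
Iter 6: z = 0.8429 + 1.6488i, |z|^2 = 3.4290
Iter 7: z = -2.6717 + 3.4221i, |z|^2 = 18.8483
Escaped at iteration 7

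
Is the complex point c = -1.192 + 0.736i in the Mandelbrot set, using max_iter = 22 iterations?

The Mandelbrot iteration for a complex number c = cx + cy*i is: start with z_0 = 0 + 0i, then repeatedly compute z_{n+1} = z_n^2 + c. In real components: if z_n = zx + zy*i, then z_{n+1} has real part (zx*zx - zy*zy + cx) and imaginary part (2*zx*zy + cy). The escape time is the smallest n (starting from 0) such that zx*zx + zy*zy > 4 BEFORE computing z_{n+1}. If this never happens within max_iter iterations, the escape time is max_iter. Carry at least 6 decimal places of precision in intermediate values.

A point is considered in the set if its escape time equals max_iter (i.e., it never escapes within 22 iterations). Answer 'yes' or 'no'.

z_0 = 0 + 0i, c = -1.1920 + 0.7360i
Iter 1: z = -1.1920 + 0.7360i, |z|^2 = 1.9626
Iter 2: z = -0.3128 + -1.0186i, |z|^2 = 1.1355
Iter 3: z = -2.1317 + 1.3733i, |z|^2 = 6.4303
Escaped at iteration 3

Answer: no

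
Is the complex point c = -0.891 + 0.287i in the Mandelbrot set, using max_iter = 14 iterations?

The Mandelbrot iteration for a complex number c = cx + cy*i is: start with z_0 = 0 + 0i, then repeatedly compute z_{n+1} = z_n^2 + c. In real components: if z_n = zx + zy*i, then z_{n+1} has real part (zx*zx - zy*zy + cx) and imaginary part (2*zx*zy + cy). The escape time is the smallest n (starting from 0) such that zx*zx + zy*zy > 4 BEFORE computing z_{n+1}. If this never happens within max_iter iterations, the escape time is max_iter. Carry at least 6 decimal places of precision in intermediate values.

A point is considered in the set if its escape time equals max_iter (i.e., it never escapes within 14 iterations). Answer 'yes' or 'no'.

Answer: no

Derivation:
z_0 = 0 + 0i, c = -0.8910 + 0.2870i
Iter 1: z = -0.8910 + 0.2870i, |z|^2 = 0.8763
Iter 2: z = -0.1795 + -0.2244i, |z|^2 = 0.0826
Iter 3: z = -0.9092 + 0.3676i, |z|^2 = 0.9617
Iter 4: z = -0.1995 + -0.3813i, |z|^2 = 0.1852
Iter 5: z = -0.9966 + 0.4392i, |z|^2 = 1.1861
Iter 6: z = -0.0907 + -0.5884i, |z|^2 = 0.3544
Iter 7: z = -1.2290 + 0.3937i, |z|^2 = 1.6654
Iter 8: z = 0.4645 + -0.6807i, |z|^2 = 0.6790
Iter 9: z = -1.1386 + -0.3453i, |z|^2 = 1.4157
Iter 10: z = 0.2862 + 1.0733i, |z|^2 = 1.2339
Iter 11: z = -1.9611 + 0.9014i, |z|^2 = 4.6583
Escaped at iteration 11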